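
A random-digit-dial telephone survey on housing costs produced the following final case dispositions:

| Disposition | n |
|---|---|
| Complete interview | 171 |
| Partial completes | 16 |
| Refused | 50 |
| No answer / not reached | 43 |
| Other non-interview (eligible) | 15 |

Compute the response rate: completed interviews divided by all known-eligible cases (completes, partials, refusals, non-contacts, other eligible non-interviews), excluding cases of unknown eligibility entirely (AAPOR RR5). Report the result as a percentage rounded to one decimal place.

58.0%

Num → 171
Denom → 171 + 16 + 50 + 43 + 15 = 295
RR5 = 171 / 295 = 0.5797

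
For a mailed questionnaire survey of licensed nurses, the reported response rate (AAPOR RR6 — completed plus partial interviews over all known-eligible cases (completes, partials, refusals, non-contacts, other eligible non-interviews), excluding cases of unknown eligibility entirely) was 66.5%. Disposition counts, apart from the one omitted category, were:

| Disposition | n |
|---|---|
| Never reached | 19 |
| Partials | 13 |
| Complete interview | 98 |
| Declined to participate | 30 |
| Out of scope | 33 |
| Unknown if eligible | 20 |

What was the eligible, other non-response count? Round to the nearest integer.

7

Numerator = 98 + 13 = 111
RR6 = 111 / D = 0.665
D = 111 / 0.665 = 166.9
Rest of base = 160
eligible, other non-response = 166.9 − 160 ≈ 7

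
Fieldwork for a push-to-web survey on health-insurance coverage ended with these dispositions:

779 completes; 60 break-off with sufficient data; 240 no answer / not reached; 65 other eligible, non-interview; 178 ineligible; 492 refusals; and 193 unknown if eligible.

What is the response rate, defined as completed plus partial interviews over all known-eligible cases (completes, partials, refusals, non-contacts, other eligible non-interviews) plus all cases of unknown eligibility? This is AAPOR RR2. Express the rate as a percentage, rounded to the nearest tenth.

Numerator: 779 + 60 = 839
Base: 779 + 60 + 492 + 240 + 65 + 193 = 1829
RR2 = 839 / 1829 = 0.4587

45.9%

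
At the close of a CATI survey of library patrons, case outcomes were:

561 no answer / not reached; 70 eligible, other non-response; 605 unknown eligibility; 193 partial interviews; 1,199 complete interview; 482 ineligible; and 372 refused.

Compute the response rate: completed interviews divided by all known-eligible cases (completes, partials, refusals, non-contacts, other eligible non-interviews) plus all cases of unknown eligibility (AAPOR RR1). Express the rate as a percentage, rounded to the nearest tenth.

Numerator → 1199
Base → 1199 + 193 + 372 + 561 + 70 + 605 = 3000
RR1 = 1199 / 3000 = 0.3997

40.0%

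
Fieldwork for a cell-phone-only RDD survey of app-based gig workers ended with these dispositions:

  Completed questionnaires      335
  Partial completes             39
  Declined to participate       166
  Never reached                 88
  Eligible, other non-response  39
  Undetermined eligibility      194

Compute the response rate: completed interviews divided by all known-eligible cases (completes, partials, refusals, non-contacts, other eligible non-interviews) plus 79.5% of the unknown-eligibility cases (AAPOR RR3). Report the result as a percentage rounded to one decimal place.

Top: 335
Known eligible: 335 + 39 + 166 + 88 + 39 = 667
e × U: 0.7950 × 194 = 154.23
Denom: 667 + 154.23 = 821.23
RR3 = 335 / 821.23 = 0.4079

40.8%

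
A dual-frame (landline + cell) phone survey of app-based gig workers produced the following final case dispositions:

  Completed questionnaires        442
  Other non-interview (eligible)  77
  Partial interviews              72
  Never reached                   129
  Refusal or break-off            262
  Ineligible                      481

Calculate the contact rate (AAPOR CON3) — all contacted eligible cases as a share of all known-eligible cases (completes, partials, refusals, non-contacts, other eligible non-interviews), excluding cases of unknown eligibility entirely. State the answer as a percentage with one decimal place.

86.9%

Top → 442 + 72 + 262 + 77 = 853
Denominator → 442 + 72 + 262 + 129 + 77 = 982
CON3 = 853 / 982 = 0.8686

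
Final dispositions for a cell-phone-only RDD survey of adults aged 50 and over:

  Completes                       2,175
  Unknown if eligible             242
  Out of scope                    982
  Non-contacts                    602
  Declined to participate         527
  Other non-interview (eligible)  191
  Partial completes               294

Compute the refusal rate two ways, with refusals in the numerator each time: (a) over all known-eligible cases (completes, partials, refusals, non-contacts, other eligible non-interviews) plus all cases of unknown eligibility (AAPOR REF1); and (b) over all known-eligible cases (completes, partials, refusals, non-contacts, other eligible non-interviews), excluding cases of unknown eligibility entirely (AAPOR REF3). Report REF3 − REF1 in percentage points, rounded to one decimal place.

Numerator = 527
Denominator = 2175 + 294 + 527 + 602 + 191 + 242 = 4031
REF1 = 527 / 4031 = 0.1307
Denominator = 2175 + 294 + 527 + 602 + 191 = 3789
REF3 = 527 / 3789 = 0.1391
Difference = 13.91 − 13.07 = 0.84 percentage points

0.8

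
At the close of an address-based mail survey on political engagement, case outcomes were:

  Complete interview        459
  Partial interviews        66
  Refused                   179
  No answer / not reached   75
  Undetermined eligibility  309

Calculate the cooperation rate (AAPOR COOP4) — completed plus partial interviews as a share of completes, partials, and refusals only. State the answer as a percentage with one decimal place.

74.6%

Numerator → 459 + 66 = 525
Base → 459 + 66 + 179 = 704
COOP4 = 525 / 704 = 0.7457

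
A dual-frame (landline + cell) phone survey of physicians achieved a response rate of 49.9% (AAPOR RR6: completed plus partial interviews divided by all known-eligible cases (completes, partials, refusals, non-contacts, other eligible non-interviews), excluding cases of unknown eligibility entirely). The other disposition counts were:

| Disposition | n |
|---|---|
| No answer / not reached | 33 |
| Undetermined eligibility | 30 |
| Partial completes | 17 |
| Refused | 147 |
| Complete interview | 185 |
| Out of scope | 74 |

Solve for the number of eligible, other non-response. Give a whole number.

Num: 185 + 17 = 202
RR6 = 202 / D = 0.499
D = 202 / 0.499 = 404.8
Rest of base = 382
eligible, other non-response = 404.8 − 382 ≈ 23

23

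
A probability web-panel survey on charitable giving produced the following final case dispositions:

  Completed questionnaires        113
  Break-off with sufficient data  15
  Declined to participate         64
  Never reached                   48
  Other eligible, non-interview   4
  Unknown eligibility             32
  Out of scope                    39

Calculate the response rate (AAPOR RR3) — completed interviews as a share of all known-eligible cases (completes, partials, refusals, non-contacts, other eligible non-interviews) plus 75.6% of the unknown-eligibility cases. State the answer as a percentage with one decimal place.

Num → 113
Determined eligible → 113 + 15 + 64 + 48 + 4 = 244
Eligible share of unknowns → 0.7560 × 32 = 24.19
Base → 244 + 24.19 = 268.19
RR3 = 113 / 268.19 = 0.4213

42.1%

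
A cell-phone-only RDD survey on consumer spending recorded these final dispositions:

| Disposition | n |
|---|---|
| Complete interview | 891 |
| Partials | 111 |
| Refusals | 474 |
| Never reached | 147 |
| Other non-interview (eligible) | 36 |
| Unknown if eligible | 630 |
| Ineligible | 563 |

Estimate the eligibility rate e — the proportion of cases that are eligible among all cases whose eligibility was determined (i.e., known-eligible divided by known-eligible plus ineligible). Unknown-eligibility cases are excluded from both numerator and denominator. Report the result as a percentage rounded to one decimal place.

Known eligible = 891 + 111 + 474 + 147 + 36 = 1659
e = 1659 / (1659 + 563) = 1659 / 2222 = 0.7466

74.7%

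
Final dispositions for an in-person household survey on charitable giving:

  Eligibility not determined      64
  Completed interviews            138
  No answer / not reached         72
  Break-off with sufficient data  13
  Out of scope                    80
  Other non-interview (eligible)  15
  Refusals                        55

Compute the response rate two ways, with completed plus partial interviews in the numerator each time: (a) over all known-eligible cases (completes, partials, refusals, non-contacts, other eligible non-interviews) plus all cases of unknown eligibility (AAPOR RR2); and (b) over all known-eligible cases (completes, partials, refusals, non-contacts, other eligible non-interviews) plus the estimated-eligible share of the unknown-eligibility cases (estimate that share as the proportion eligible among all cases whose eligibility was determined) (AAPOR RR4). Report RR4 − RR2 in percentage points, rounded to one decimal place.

Top → 138 + 13 = 151
Base → 138 + 13 + 55 + 72 + 15 + 64 = 357
RR2 = 151 / 357 = 0.4230
Eligible (known) → 138 + 13 + 55 + 72 + 15 = 293
e = 293 / (293 + 80) = 293 / 373 = 0.7855
Eligible share of unknowns → 0.7855 × 64 = 50.27
Base → 293 + 50.27 = 343.27
RR4 = 151 / 343.27 = 0.4399
Difference = 43.99 − 42.30 = 1.69 percentage points

1.7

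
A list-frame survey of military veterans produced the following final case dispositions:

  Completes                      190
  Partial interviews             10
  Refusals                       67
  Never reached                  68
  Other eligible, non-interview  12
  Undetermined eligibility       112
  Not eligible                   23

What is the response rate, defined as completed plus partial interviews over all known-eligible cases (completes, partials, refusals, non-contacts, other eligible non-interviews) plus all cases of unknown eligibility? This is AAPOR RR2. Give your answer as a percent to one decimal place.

Top = 190 + 10 = 200
Base = 190 + 10 + 67 + 68 + 12 + 112 = 459
RR2 = 200 / 459 = 0.4357

43.6%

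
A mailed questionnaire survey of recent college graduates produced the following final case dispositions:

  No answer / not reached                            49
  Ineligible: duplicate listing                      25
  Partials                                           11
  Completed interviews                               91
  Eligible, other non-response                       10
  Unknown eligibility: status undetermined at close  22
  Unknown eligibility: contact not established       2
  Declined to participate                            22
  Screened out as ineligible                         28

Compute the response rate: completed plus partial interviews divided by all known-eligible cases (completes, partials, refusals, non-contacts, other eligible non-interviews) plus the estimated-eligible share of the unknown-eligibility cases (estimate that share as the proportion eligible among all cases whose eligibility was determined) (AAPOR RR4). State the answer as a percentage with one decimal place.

Unknown eligibility = 2 + 22 = 24
Screened out, ineligible = 28 + 25 = 53
Num = 91 + 11 = 102
Known eligible = 91 + 11 + 22 + 49 + 10 = 183
e = 183 / (183 + 53) = 183 / 236 = 0.7754
Estimated eligible among unknowns = 0.7754 × 24 = 18.61
Denominator = 183 + 18.61 = 201.61
RR4 = 102 / 201.61 = 0.5059

50.6%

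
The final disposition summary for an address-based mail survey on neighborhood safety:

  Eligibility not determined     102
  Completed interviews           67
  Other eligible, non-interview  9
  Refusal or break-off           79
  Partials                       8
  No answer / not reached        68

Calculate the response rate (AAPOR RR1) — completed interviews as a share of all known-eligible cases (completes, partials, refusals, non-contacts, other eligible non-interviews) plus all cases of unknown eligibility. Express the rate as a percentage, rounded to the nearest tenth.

Numerator → 67
Denom → 67 + 8 + 79 + 68 + 9 + 102 = 333
RR1 = 67 / 333 = 0.2012

20.1%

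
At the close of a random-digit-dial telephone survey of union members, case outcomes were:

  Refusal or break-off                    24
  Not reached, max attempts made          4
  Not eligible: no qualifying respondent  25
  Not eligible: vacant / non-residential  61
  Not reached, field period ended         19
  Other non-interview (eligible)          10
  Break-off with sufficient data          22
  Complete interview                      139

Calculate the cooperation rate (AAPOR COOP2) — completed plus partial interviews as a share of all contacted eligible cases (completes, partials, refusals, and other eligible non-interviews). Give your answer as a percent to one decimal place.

Never reached = 19 + 4 = 23
Not eligible = 25 + 61 = 86
Num: 139 + 22 = 161
Base: 139 + 22 + 24 + 10 = 195
COOP2 = 161 / 195 = 0.8256

82.6%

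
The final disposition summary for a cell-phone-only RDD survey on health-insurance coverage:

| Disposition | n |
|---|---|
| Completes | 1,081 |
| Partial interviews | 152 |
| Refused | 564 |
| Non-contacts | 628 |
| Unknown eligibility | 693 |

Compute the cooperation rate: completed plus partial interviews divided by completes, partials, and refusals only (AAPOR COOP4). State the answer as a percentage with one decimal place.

68.6%

Numerator = 1081 + 152 = 1233
Denom = 1081 + 152 + 564 = 1797
COOP4 = 1233 / 1797 = 0.6861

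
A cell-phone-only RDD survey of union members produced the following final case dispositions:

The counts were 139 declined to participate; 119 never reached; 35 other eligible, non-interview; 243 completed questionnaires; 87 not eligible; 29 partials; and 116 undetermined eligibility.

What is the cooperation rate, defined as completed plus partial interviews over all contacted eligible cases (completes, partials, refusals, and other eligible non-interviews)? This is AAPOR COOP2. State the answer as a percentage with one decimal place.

Num → 243 + 29 = 272
Denominator → 243 + 29 + 139 + 35 = 446
COOP2 = 272 / 446 = 0.6099

61.0%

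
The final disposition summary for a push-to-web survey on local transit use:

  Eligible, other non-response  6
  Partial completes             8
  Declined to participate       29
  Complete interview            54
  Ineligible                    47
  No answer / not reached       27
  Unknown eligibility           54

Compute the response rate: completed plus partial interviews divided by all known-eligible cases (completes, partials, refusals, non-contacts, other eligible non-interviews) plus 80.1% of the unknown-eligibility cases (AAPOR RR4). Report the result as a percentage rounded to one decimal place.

Numerator → 54 + 8 = 62
Determined eligible → 54 + 8 + 29 + 27 + 6 = 124
Estimated eligible among unknowns → 0.8010 × 54 = 43.25
Denom → 124 + 43.25 = 167.25
RR4 = 62 / 167.25 = 0.3707

37.1%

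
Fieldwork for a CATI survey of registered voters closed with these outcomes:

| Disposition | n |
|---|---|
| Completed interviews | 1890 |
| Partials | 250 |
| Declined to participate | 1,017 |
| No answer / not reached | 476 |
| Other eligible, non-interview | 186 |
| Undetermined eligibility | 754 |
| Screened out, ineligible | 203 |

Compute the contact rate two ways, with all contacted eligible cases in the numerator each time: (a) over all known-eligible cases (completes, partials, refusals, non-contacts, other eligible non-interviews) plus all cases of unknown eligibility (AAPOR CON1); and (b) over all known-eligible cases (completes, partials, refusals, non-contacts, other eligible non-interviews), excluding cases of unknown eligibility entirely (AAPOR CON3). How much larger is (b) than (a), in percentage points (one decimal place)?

Num → 1890 + 250 + 1017 + 186 = 3343
Denom → 1890 + 250 + 1017 + 476 + 186 + 754 = 4573
CON1 = 3343 / 4573 = 0.7310
Denom → 1890 + 250 + 1017 + 476 + 186 = 3819
CON3 = 3343 / 3819 = 0.8754
Difference = 87.54 − 73.10 = 14.44 percentage points

14.4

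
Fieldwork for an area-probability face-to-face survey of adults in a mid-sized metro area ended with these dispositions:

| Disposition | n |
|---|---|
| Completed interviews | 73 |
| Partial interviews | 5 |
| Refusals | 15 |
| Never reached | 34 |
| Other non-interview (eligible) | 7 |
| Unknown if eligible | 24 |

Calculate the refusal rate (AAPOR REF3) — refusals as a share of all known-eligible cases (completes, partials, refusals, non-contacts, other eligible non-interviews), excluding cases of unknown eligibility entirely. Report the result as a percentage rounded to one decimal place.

Num → 15
Denominator → 73 + 5 + 15 + 34 + 7 = 134
REF3 = 15 / 134 = 0.1119

11.2%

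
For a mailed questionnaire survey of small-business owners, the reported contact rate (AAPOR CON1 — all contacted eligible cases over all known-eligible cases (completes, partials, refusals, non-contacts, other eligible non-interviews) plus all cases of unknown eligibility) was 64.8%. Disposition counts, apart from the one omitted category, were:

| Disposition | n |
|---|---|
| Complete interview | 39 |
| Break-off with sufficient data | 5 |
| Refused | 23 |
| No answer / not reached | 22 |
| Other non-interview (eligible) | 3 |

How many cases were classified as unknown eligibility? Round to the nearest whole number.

16

Numerator: 39 + 5 + 23 + 3 = 70
CON1 = 70 / D = 0.648
D = 70 / 0.648 = 108.0
Other denominator terms total 92
unknown eligibility = 108.0 − 92 ≈ 16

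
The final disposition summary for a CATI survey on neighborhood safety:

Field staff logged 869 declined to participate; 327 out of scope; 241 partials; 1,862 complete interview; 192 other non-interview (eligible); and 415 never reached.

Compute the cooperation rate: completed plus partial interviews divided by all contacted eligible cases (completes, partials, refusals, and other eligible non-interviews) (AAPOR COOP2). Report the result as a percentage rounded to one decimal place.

66.5%

Num: 1862 + 241 = 2103
Base: 1862 + 241 + 869 + 192 = 3164
COOP2 = 2103 / 3164 = 0.6647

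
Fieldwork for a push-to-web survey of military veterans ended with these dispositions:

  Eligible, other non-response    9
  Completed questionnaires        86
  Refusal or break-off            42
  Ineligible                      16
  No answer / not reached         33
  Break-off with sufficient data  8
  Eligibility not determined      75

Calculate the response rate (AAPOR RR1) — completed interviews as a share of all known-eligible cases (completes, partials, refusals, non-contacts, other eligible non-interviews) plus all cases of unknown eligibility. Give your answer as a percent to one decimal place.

34.0%

Numerator = 86
Denom = 86 + 8 + 42 + 33 + 9 + 75 = 253
RR1 = 86 / 253 = 0.3399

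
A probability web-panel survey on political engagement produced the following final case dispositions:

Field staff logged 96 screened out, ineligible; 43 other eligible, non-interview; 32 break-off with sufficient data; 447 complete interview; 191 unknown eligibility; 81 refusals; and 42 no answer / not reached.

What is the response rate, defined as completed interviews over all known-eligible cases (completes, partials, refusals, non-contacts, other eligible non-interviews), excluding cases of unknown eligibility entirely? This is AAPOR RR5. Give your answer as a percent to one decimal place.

Num: 447
Base: 447 + 32 + 81 + 42 + 43 = 645
RR5 = 447 / 645 = 0.6930

69.3%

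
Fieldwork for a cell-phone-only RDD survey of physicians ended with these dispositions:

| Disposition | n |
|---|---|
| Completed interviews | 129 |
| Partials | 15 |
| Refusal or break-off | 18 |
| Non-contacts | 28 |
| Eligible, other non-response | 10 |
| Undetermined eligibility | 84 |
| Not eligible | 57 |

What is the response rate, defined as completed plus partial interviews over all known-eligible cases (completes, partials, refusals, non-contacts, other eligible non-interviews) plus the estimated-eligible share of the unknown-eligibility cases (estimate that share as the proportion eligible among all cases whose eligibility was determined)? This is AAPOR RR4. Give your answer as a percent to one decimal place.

54.3%

Numerator → 129 + 15 = 144
Known eligible → 129 + 15 + 18 + 28 + 10 = 200
e = 200 / (200 + 57) = 200 / 257 = 0.7782
Eligible share of unknowns → 0.7782 × 84 = 65.37
Denominator → 200 + 65.37 = 265.37
RR4 = 144 / 265.37 = 0.5426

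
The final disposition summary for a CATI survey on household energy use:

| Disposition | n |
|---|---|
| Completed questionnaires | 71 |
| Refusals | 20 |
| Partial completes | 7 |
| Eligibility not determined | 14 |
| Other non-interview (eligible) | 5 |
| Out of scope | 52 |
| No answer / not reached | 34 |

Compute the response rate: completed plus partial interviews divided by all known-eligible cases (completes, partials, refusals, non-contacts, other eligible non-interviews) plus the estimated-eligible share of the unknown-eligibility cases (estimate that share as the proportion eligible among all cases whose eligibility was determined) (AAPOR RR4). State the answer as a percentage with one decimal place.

Num → 71 + 7 = 78
Known eligible → 71 + 7 + 20 + 34 + 5 = 137
e = 137 / (137 + 52) = 137 / 189 = 0.7249
Estimated eligible among unknowns → 0.7249 × 14 = 10.15
Denom → 137 + 10.15 = 147.15
RR4 = 78 / 147.15 = 0.5301

53.0%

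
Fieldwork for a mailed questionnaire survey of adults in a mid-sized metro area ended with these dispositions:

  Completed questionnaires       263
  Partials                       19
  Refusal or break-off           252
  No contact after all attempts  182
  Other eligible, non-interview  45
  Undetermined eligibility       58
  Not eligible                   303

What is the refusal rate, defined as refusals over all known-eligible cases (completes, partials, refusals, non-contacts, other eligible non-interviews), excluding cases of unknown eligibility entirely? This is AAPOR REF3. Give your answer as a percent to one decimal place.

33.1%

Num: 252
Base: 263 + 19 + 252 + 182 + 45 = 761
REF3 = 252 / 761 = 0.3311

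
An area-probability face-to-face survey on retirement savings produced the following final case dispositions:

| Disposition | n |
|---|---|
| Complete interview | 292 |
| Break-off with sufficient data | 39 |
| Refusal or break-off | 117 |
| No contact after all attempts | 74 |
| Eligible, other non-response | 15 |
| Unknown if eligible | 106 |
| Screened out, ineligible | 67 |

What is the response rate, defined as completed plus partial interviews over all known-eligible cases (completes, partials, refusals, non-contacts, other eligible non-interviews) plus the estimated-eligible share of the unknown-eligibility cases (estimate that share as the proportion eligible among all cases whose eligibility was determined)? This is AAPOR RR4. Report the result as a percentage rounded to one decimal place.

Numerator: 292 + 39 = 331
Determined eligible: 292 + 39 + 117 + 74 + 15 = 537
e = 537 / (537 + 67) = 537 / 604 = 0.8891
Eligible share of unknowns: 0.8891 × 106 = 94.24
Denominator: 537 + 94.24 = 631.24
RR4 = 331 / 631.24 = 0.5244

52.4%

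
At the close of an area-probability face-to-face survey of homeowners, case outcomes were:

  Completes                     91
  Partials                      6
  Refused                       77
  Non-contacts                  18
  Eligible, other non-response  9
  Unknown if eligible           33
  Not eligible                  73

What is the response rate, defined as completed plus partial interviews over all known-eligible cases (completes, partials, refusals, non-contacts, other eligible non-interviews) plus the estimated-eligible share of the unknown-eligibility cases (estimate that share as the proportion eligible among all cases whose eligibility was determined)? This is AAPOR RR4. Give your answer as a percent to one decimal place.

Num = 91 + 6 = 97
Known eligible = 91 + 6 + 77 + 18 + 9 = 201
e = 201 / (201 + 73) = 201 / 274 = 0.7336
e × U = 0.7336 × 33 = 24.21
Denom = 201 + 24.21 = 225.21
RR4 = 97 / 225.21 = 0.4307

43.1%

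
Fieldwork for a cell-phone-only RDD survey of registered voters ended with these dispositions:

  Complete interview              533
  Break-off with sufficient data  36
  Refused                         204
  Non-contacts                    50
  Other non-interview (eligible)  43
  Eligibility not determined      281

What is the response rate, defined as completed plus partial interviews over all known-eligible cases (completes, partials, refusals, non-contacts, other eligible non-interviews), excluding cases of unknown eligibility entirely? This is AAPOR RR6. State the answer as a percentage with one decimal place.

65.7%

Num → 533 + 36 = 569
Base → 533 + 36 + 204 + 50 + 43 = 866
RR6 = 569 / 866 = 0.6570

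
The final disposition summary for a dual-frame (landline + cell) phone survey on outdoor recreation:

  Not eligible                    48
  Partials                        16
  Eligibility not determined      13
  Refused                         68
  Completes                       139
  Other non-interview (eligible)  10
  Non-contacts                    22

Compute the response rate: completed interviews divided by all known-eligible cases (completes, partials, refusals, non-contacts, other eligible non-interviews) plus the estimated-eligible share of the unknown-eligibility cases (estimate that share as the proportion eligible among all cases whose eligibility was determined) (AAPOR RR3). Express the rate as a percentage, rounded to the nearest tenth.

52.3%

Top → 139
Determined eligible → 139 + 16 + 68 + 22 + 10 = 255
e = 255 / (255 + 48) = 255 / 303 = 0.8416
Eligible share of unknowns → 0.8416 × 13 = 10.94
Base → 255 + 10.94 = 265.94
RR3 = 139 / 265.94 = 0.5227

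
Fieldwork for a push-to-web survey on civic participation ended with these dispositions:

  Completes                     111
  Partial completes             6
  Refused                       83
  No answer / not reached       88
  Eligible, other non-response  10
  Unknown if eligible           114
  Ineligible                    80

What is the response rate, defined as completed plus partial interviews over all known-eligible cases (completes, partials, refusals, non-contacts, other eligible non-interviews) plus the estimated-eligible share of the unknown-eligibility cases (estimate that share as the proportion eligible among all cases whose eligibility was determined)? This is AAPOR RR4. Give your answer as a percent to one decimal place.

Numerator → 111 + 6 = 117
Determined eligible → 111 + 6 + 83 + 88 + 10 = 298
e = 298 / (298 + 80) = 298 / 378 = 0.7884
Eligible share of unknowns → 0.7884 × 114 = 89.88
Base → 298 + 89.88 = 387.88
RR4 = 117 / 387.88 = 0.3016

30.2%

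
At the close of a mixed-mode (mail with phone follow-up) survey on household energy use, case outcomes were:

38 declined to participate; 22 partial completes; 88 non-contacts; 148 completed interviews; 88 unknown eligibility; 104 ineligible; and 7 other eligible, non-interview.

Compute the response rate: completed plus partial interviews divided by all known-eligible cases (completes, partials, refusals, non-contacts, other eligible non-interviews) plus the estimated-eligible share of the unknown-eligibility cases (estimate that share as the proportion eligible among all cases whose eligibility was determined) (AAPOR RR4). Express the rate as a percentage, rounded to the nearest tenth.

46.1%

Numerator = 148 + 22 = 170
Known eligible = 148 + 22 + 38 + 88 + 7 = 303
e = 303 / (303 + 104) = 303 / 407 = 0.7445
Estimated eligible among unknowns = 0.7445 × 88 = 65.52
Denom = 303 + 65.52 = 368.52
RR4 = 170 / 368.52 = 0.4613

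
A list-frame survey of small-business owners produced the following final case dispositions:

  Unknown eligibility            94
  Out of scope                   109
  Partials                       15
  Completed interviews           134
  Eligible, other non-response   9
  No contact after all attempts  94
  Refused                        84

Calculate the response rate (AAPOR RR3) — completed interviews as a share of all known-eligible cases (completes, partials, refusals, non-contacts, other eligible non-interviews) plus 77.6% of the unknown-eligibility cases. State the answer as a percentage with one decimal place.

Num: 134
Known eligible: 134 + 15 + 84 + 94 + 9 = 336
Eligible share of unknowns: 0.7760 × 94 = 72.94
Denominator: 336 + 72.94 = 408.94
RR3 = 134 / 408.94 = 0.3277

32.8%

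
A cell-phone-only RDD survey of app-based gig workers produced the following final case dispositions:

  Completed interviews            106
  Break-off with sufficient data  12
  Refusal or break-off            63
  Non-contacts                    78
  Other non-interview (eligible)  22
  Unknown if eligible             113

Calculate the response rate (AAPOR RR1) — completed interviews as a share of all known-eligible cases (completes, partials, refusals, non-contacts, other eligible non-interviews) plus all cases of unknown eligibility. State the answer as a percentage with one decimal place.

Num: 106
Denominator: 106 + 12 + 63 + 78 + 22 + 113 = 394
RR1 = 106 / 394 = 0.2690

26.9%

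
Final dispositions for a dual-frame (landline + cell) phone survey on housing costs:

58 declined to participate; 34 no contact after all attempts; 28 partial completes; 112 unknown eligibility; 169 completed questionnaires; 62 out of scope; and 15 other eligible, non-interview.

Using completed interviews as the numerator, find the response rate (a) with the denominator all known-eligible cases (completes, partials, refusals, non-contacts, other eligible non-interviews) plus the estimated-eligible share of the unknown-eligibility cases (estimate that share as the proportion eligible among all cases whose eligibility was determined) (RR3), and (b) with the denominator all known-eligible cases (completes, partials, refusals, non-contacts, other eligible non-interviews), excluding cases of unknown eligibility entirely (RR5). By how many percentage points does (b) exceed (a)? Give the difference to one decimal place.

13.0

Top = 169
Known eligible = 169 + 28 + 58 + 34 + 15 = 304
e = 304 / (304 + 62) = 304 / 366 = 0.8306
e × U = 0.8306 × 112 = 93.03
Base = 304 + 93.03 = 397.03
RR3 = 169 / 397.03 = 0.4257
Base = 169 + 28 + 58 + 34 + 15 = 304
RR5 = 169 / 304 = 0.5559
Difference = 55.59 − 42.57 = 13.02 percentage points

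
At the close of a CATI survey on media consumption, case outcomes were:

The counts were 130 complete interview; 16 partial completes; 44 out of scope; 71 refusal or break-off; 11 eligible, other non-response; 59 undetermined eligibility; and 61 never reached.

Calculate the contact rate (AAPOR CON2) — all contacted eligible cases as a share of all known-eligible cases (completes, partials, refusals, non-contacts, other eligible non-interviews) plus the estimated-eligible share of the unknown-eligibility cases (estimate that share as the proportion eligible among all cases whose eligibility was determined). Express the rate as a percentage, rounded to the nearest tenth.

Num = 130 + 16 + 71 + 11 = 228
Known eligible = 130 + 16 + 71 + 61 + 11 = 289
e = 289 / (289 + 44) = 289 / 333 = 0.8679
e × U = 0.8679 × 59 = 51.21
Denom = 289 + 51.21 = 340.21
CON2 = 228 / 340.21 = 0.6702

67.0%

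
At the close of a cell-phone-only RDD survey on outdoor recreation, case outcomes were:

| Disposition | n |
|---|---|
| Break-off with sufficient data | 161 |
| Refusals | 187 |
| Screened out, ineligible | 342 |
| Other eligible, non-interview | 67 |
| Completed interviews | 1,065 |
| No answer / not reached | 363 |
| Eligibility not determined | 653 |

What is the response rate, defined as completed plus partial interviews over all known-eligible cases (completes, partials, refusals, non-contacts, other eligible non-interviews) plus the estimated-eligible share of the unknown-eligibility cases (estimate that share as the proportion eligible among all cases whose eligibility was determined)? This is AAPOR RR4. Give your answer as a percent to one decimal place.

51.2%

Num = 1065 + 161 = 1226
Determined eligible = 1065 + 161 + 187 + 363 + 67 = 1843
e = 1843 / (1843 + 342) = 1843 / 2185 = 0.8435
Eligible share of unknowns = 0.8435 × 653 = 550.81
Base = 1843 + 550.81 = 2393.81
RR4 = 1226 / 2393.81 = 0.5122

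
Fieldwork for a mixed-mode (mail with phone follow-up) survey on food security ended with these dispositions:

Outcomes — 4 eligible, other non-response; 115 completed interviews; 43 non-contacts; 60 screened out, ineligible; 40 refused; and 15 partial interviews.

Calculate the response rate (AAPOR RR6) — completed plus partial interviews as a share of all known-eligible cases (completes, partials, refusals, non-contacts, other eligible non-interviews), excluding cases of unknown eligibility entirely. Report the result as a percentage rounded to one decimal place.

59.9%

Top: 115 + 15 = 130
Denom: 115 + 15 + 40 + 43 + 4 = 217
RR6 = 130 / 217 = 0.5991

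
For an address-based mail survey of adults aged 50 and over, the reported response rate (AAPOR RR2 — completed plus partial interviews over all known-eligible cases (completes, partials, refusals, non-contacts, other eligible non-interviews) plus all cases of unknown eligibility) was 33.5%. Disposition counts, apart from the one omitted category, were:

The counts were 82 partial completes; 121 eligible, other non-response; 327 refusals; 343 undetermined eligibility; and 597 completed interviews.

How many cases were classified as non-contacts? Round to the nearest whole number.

557

Numerator → 597 + 82 = 679
RR2 = 679 / D = 0.335
D = 679 / 0.335 = 2026.9
Rest of base = 1470
non-contacts = 2026.9 − 1470 ≈ 557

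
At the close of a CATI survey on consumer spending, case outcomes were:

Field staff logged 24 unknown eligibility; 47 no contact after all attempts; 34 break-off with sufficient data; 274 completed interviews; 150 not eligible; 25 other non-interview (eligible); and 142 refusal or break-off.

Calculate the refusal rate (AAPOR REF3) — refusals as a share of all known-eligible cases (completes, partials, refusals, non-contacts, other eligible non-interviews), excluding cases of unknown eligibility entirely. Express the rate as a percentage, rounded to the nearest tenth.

27.2%

Numerator = 142
Denom = 274 + 34 + 142 + 47 + 25 = 522
REF3 = 142 / 522 = 0.2720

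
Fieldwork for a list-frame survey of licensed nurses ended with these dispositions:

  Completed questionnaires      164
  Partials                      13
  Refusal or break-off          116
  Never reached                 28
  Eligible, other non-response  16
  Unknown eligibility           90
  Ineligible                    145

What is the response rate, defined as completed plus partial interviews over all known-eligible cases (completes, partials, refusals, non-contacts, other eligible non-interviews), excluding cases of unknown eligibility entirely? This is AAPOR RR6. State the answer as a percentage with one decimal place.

52.5%

Num → 164 + 13 = 177
Denom → 164 + 13 + 116 + 28 + 16 = 337
RR6 = 177 / 337 = 0.5252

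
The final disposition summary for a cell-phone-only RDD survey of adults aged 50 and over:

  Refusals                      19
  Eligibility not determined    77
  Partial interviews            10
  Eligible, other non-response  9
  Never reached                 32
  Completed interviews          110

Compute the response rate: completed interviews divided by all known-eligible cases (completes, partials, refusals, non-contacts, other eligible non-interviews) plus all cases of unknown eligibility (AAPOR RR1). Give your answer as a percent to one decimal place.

Numerator: 110
Base: 110 + 10 + 19 + 32 + 9 + 77 = 257
RR1 = 110 / 257 = 0.4280

42.8%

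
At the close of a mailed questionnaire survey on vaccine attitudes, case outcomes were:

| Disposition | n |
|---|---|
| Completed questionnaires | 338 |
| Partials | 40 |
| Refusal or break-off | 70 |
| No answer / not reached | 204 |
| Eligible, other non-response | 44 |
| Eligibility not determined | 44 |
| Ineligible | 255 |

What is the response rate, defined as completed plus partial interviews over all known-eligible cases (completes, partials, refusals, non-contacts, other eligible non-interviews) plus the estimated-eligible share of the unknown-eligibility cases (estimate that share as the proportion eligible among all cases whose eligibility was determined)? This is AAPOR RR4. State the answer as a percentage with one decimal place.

51.9%

Numerator = 338 + 40 = 378
Determined eligible = 338 + 40 + 70 + 204 + 44 = 696
e = 696 / (696 + 255) = 696 / 951 = 0.7319
Eligible share of unknowns = 0.7319 × 44 = 32.20
Denominator = 696 + 32.20 = 728.20
RR4 = 378 / 728.20 = 0.5191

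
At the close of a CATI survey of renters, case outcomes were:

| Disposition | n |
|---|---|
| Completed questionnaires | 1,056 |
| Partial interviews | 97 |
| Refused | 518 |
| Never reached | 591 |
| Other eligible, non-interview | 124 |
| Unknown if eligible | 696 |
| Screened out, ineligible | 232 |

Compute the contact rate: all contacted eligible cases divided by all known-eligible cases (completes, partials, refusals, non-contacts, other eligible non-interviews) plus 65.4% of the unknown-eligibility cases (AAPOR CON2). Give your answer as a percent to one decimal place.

Num = 1056 + 97 + 518 + 124 = 1795
Known eligible = 1056 + 97 + 518 + 591 + 124 = 2386
e × U = 0.6540 × 696 = 455.18
Denom = 2386 + 455.18 = 2841.18
CON2 = 1795 / 2841.18 = 0.6318

63.2%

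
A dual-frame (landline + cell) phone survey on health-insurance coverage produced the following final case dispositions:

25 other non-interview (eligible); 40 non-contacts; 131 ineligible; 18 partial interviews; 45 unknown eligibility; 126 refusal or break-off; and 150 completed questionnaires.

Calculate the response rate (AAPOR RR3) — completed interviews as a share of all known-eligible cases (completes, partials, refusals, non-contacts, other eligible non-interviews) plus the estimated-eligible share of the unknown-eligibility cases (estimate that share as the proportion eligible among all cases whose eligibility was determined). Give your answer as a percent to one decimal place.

Num: 150
Eligible (known): 150 + 18 + 126 + 40 + 25 = 359
e = 359 / (359 + 131) = 359 / 490 = 0.7327
Eligible share of unknowns: 0.7327 × 45 = 32.97
Denominator: 359 + 32.97 = 391.97
RR3 = 150 / 391.97 = 0.3827

38.3%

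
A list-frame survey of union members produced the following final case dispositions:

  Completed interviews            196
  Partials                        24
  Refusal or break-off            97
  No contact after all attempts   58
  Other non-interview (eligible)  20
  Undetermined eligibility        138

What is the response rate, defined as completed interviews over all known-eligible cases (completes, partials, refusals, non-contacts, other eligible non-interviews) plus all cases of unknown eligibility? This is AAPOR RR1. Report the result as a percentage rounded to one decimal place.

Numerator: 196
Denom: 196 + 24 + 97 + 58 + 20 + 138 = 533
RR1 = 196 / 533 = 0.3677

36.8%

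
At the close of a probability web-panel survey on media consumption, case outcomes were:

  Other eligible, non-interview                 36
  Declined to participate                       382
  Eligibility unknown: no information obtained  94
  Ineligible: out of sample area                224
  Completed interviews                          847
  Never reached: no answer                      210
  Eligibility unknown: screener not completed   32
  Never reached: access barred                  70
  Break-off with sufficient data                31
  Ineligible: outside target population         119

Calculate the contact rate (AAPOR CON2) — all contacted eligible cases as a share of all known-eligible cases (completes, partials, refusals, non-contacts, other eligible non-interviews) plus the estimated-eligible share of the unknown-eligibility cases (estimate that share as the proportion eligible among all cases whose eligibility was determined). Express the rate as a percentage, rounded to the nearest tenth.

77.2%

Non-contacts = 210 + 70 = 280
Unknown if eligible = 32 + 94 = 126
Out of scope = 119 + 224 = 343
Num: 847 + 31 + 382 + 36 = 1296
Known eligible: 847 + 31 + 382 + 280 + 36 = 1576
e = 1576 / (1576 + 343) = 1576 / 1919 = 0.8213
Estimated eligible among unknowns: 0.8213 × 126 = 103.48
Denominator: 1576 + 103.48 = 1679.48
CON2 = 1296 / 1679.48 = 0.7717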